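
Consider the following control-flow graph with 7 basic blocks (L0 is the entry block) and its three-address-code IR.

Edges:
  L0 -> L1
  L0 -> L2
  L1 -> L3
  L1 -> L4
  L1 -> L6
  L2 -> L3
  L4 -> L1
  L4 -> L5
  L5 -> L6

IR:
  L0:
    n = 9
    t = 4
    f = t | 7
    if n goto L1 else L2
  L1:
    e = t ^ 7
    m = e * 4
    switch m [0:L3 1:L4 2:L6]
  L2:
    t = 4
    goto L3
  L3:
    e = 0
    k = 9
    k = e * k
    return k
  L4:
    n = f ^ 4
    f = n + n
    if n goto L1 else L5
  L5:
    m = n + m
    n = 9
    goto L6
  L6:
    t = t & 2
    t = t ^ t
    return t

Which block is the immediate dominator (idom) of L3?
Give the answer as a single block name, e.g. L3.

Answer: L0

Analysis:
idom tree: L1←L0 L2←L0 L3←L0 L4←L1 L5←L4 L6←L1
Dom at joins:
  L1: preds {L0,L4}: {L0} ∩ {L0,L1,L4} = {L0}; idom=L0
  L3: preds {L1,L2}: {L0,L1} ∩ {L0,L2} = {L0}; idom=L0
  L6: preds {L1,L5}: {L0,L1} ∩ {L0,L1,L4,L5} = {L0,L1}; idom=L1

idom(L3) = L0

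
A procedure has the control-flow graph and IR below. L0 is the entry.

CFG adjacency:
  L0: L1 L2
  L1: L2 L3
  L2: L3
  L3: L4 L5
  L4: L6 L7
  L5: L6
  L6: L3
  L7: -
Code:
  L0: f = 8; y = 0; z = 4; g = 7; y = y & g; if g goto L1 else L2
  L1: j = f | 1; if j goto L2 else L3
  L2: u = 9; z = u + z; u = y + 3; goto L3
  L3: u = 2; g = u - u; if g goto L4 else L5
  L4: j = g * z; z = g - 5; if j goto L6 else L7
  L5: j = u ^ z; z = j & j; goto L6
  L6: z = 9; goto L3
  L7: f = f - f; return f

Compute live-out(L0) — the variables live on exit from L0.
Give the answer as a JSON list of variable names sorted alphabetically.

Per-block:
  L0 def {f,g,y,z} use ∅
  L1 def {j} use {f}
  L2 def {u,z} use {y,z}
  L3 def {g,u} use ∅
  L4 def {j,z} use {g,z}
  L5 def {j,z} use {u,z}
  L6 def {z} use ∅
  L7 def {f} use {f}

Live sets:
  L0: in=∅ out={f,y,z}
  L1: in={f,y,z} out={f,y,z}
  L2: in={f,y,z} out={f,z}
  L3: in={f,z} out={f,g,u,z}
  L4: in={f,g,z} out={f}
  L5: in={f,u,z} out={f}
  L6: in={f} out={f,z}
  L7: in={f} out=∅

live-out(L0) = ["f", "y", "z"]

Answer: ["f", "y", "z"]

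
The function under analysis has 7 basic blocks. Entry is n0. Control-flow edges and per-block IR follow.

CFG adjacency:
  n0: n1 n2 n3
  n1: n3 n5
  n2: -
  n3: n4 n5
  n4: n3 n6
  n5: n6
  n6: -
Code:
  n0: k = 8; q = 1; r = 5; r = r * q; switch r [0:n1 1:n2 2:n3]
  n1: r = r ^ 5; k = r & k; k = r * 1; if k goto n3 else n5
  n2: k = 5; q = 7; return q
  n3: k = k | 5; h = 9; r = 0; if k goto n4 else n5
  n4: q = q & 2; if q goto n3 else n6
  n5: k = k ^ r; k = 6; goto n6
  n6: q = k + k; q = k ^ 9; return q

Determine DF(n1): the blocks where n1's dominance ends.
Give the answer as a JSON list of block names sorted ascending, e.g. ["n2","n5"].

idom tree: n1←n0 n2←n0 n3←n0 n4←n3 n5←n0 n6←n0
Dom∩ at merges:
  n3: preds {n0,n1,n4}: {n0} ∩ {n0,n1} ∩ {n0,n3,n4} = {n0}; idom=n0
  n5: preds {n1,n3}: {n0,n1} ∩ {n0,n3} = {n0}; idom=n0
  n6: preds {n4,n5}: {n0,n3,n4} ∩ {n0,n5} = {n0}; idom=n0

Frontier:
  n3←n0: walk · to n0
  n3←n1: walk n1 to n0
  n3←n4: walk n4→n3 to n0
  n5←n1: walk n1 to n0
  n5←n3: walk n3 to n0
  n6←n4: walk n4→n3 to n0
  n6←n5: walk n5 to n0
  n0: DF=∅
  n1: DF={n3,n5}
  n2: DF=∅
  n3: DF={n3,n5,n6}
  n4: DF={n3,n6}
  n5: DF={n6}
  n6: DF=∅

DF(n1) = ["n3", "n5"]

Answer: ["n3", "n5"]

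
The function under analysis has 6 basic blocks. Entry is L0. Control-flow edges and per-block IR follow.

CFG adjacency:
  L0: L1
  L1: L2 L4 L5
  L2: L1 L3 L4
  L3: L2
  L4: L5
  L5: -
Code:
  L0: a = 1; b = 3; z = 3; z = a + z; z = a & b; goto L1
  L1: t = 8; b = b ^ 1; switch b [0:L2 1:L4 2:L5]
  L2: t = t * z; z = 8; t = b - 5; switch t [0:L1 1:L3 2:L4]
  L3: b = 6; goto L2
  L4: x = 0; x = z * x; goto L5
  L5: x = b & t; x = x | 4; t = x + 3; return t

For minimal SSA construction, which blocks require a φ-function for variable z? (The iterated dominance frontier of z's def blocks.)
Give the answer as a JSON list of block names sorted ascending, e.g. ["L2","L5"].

idom tree: L1←L0 L2←L1 L3←L2 L4←L1 L5←L1
Join-block Dom:
  L1: preds {L0,L2}: {L0} ∩ {L0,L1,L2} = {L0}; idom=L0
  L2: preds {L1,L3}: {L0,L1} ∩ {L0,L1,L2,L3} = {L0,L1}; idom=L1
  L4: preds {L1,L2}: {L0,L1} ∩ {L0,L1,L2} = {L0,L1}; idom=L1
  L5: preds {L1,L4}: {L0,L1} ∩ {L0,L1,L4} = {L0,L1}; idom=L1

Frontier:
  L1←L0: walk · to L0
  L1←L2: walk L2→L1 to L0
  L2←L1: walk · to L1
  L2←L3: walk L3→L2 to L1
  L4←L1: walk · to L1
  L4←L2: walk L2 to L1
  L5←L1: walk · to L1
  L5←L4: walk L4 to L1
  L0 → ∅
  L1 → {L1}
  L2 → {L1,L2,L4}
  L3 → {L2}
  L4 → {L5}
  L5 → ∅

φ for z: defs {L0,L2}
  DF⁺ = {L1,L2,L4,L5}

Answer: ["L1", "L2", "L4", "L5"]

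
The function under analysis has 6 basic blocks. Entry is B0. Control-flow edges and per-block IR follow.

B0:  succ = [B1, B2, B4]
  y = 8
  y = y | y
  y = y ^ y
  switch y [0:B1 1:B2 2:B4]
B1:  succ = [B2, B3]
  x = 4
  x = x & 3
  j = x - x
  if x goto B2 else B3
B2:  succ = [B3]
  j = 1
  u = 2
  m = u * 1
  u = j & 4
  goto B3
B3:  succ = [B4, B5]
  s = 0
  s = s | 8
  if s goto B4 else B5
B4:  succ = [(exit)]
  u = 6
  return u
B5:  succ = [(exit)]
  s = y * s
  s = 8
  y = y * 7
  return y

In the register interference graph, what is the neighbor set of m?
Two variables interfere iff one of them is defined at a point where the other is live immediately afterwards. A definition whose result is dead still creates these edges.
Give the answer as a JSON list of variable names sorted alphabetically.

Per-block:
  B0 def {y} use ∅
  B1 def {j,x} use ∅
  B2 def {j,m,u} use ∅
  B3 def {s} use ∅
  B4 def {u} use ∅
  B5 def {s,y} use {s,y}

Liveness:
  live B0: ∅→{y}
  live B1: {y}→{y}
  live B2: {y}→{y}
  live B3: {y}→{s,y}
  live B4: ∅→∅
  live B5: {s,y}→∅

Interference:
  j — {m,u,x,y}
  m — {j,y}
  s — {y}
  u — {j,y}
  x — {j,y}
  y — {j,m,s,u,x}

N(m) = ["j", "y"]

Answer: ["j", "y"]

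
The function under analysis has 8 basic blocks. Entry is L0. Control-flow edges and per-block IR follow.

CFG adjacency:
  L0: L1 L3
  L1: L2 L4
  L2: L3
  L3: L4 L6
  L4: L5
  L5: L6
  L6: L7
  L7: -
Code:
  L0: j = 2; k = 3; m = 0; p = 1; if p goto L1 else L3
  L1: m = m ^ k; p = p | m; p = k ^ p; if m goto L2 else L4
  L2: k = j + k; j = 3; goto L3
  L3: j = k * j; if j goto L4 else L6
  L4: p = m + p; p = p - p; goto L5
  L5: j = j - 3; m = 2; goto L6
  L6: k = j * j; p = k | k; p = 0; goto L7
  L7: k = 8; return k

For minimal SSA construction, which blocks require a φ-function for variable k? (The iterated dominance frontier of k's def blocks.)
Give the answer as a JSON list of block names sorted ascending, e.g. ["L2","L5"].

idom tree: L1←L0 L2←L1 L3←L0 L4←L0 L5←L4 L6←L0 L7←L6
Dom∩ at merges:
  L3: preds {L0,L2}: {L0} ∩ {L0,L1,L2} = {L0}; idom=L0
  L4: preds {L1,L3}: {L0,L1} ∩ {L0,L3} = {L0}; idom=L0
  L6: preds {L3,L5}: {L0,L3} ∩ {L0,L4,L5} = {L0}; idom=L0

DF walk-up:
  L3←L0: walk · to L0
  L3←L2: walk L2→L1 to L0
  L4←L1: walk L1 to L0
  L4←L3: walk L3 to L0
  L6←L3: walk L3 to L0
  L6←L5: walk L5→L4 to L0
  L0: DF=∅
  L1: DF={L3,L4}
  L2: DF={L3}
  L3: DF={L4,L6}
  L4: DF={L6}
  L5: DF={L6}
  L6: DF=∅
  L7: DF=∅

φ for k: defs {L0,L2,L6,L7}
  DF⁺ = {L3,L4,L6}

Answer: ["L3", "L4", "L6"]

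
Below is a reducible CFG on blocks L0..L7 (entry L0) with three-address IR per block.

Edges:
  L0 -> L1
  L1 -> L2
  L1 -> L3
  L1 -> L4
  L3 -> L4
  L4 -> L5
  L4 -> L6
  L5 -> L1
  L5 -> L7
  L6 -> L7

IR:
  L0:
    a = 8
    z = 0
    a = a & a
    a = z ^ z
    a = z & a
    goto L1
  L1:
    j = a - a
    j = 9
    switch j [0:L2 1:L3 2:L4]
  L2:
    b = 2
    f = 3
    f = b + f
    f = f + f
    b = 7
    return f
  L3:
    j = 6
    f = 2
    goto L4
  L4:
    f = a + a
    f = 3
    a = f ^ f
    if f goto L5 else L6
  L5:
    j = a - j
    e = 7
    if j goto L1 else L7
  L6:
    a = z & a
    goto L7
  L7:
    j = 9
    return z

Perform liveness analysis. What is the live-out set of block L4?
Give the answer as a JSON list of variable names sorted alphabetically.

Answer: ["a", "j", "z"]

Derivation:
def/use:
  L0 def {a,z} use ∅
  L1 def {j} use {a}
  L2 def {b,f} use ∅
  L3 def {f,j} use ∅
  L4 def {a,f} use {a}
  L5 def {e,j} use {a,j}
  L6 def {a} use {a,z}
  L7 def {j} use {z}

Backward fixpoint:
  L0 li=∅ lo={a,z}
  L1 li={a,z} lo={a,j,z}
  L2 li=∅ lo=∅
  L3 li={a,z} lo={a,j,z}
  L4 li={a,j,z} lo={a,j,z}
  L5 li={a,j,z} lo={a,z}
  L6 li={a,z} lo={z}
  L7 li={z} lo=∅

live-out(L4) = ["a", "j", "z"]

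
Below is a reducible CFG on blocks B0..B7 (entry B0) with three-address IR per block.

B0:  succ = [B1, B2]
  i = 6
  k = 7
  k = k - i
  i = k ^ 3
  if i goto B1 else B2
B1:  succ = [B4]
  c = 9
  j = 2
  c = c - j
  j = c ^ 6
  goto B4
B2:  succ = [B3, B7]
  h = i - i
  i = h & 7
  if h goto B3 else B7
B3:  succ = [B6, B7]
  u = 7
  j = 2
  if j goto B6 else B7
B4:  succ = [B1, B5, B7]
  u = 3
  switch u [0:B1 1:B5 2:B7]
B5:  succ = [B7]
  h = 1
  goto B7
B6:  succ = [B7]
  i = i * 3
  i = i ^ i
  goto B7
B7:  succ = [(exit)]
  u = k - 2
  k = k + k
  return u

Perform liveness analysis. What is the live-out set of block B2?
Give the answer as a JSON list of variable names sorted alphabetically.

Per-block:
  B0: {i,k} / ∅
  B1: {c,j} / ∅
  B2: {h,i} / {i}
  B3: {j,u} / ∅
  B4: {u} / ∅
  B5: {h} / ∅
  B6: {i} / {i}
  B7: {k,u} / {k}

Liveness:
  B0: in=∅ out={i,k}
  B1: in={k} out={k}
  B2: in={i,k} out={i,k}
  B3: in={i,k} out={i,k}
  B4: in={k} out={k}
  B5: in={k} out={k}
  B6: in={i,k} out={k}
  B7: in={k} out=∅

live-out(B2) = ["i", "k"]

Answer: ["i", "k"]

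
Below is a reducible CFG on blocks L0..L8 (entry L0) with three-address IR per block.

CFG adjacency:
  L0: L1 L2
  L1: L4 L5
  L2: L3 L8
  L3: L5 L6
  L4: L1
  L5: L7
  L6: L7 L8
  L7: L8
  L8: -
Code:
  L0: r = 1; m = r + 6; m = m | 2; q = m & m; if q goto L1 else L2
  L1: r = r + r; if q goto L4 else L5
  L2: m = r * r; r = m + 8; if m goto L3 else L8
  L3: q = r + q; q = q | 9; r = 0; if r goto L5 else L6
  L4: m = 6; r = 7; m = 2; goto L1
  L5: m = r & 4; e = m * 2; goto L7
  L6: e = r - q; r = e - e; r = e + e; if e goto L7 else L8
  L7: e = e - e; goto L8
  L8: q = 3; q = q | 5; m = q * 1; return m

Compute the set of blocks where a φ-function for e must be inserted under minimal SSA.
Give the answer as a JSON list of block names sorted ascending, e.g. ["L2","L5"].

Answer: ["L7", "L8"]

Working:
idom tree: L1←L0 L2←L0 L3←L2 L4←L1 L5←L0 L6←L3 L7←L0 L8←L0
Join-block Dom:
  L1: preds {L0,L4}: {L0} ∩ {L0,L1,L4} = {L0}; idom=L0
  L5: preds {L1,L3}: {L0,L1} ∩ {L0,L2,L3} = {L0}; idom=L0
  L7: preds {L5,L6}: {L0,L5} ∩ {L0,L2,L3,L6} = {L0}; idom=L0
  L8: preds {L2,L6,L7}: {L0,L2} ∩ {L0,L2,L3,L6} ∩ {L0,L7} = {L0}; idom=L0

DF derivation:
  L1←L0: walk · to L0
  L1←L4: walk L4→L1 to L0
  L5←L1: walk L1 to L0
  L5←L3: walk L3→L2 to L0
  L7←L5: walk L5 to L0
  L7←L6: walk L6→L3→L2 to L0
  L8←L2: walk L2 to L0
  L8←L6: walk L6→L3→L2 to L0
  L8←L7: walk L7 to L0
  L0 → ∅
  L1 → {L1,L5}
  L2 → {L5,L7,L8}
  L3 → {L5,L7,L8}
  L4 → {L1}
  L5 → {L7}
  L6 → {L7,L8}
  L7 → {L8}
  L8 → ∅

φ for e: defs {L5,L6,L7}
  DF⁺ = {L7,L8}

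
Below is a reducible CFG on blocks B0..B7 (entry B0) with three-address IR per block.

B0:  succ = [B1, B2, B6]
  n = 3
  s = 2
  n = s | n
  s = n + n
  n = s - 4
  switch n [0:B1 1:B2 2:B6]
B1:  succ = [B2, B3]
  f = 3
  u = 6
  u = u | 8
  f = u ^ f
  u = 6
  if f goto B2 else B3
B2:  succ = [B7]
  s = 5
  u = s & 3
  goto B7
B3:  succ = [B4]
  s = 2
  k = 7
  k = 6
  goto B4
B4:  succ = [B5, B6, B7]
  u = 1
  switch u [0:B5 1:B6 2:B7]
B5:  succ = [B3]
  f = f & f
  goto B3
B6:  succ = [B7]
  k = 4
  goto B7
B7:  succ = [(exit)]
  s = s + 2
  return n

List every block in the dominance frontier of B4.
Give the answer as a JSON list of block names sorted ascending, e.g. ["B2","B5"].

Answer: ["B3", "B6", "B7"]

Analysis:
idom tree: B1←B0 B2←B0 B3←B1 B4←B3 B5←B4 B6←B0 B7←B0
Join-block Dom:
  B2: preds {B0,B1}: {B0} ∩ {B0,B1} = {B0}; idom=B0
  B3: preds {B1,B5}: {B0,B1} ∩ {B0,B1,B3,B4,B5} = {B0,B1}; idom=B1
  B6: preds {B0,B4}: {B0} ∩ {B0,B1,B3,B4} = {B0}; idom=B0
  B7: preds {B2,B4,B6}: {B0,B2} ∩ {B0,B1,B3,B4} ∩ {B0,B6} = {B0}; idom=B0

DF derivation:
  join B2 pred B0: · stop@B0
  join B2 pred B1: B1 stop@B0
  join B3 pred B1: · stop@B1
  join B3 pred B5: B5→B4→B3 stop@B1
  join B6 pred B0: · stop@B0
  join B6 pred B4: B4→B3→B1 stop@B0
  join B7 pred B2: B2 stop@B0
  join B7 pred B4: B4→B3→B1 stop@B0
  join B7 pred B6: B6 stop@B0
  DF(B0)=∅
  DF(B1)={B2,B6,B7}
  DF(B2)={B7}
  DF(B3)={B3,B6,B7}
  DF(B4)={B3,B6,B7}
  DF(B5)={B3}
  DF(B6)={B7}
  DF(B7)=∅

DF(B4) = ["B3", "B6", "B7"]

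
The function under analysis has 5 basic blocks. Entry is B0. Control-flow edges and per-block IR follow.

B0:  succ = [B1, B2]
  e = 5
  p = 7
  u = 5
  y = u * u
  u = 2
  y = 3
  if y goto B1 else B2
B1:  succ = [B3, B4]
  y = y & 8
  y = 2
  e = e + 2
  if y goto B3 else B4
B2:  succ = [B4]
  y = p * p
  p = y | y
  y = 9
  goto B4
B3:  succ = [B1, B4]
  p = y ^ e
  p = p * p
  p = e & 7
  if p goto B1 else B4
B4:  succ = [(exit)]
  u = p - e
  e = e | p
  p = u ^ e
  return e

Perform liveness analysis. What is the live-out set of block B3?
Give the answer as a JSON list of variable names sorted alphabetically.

Per-block:
  B0: {e,p,u,y} / ∅
  B1: {e,y} / {e,y}
  B2: {p,y} / {p}
  B3: {p} / {e,y}
  B4: {e,p,u} / {e,p}

Backward fixpoint:
  live B0: ∅→{e,p,y}
  live B1: {e,p,y}→{e,p,y}
  live B2: {e,p}→{e,p}
  live B3: {e,y}→{e,p,y}
  live B4: {e,p}→∅

live-out(B3) = ["e", "p", "y"]

Answer: ["e", "p", "y"]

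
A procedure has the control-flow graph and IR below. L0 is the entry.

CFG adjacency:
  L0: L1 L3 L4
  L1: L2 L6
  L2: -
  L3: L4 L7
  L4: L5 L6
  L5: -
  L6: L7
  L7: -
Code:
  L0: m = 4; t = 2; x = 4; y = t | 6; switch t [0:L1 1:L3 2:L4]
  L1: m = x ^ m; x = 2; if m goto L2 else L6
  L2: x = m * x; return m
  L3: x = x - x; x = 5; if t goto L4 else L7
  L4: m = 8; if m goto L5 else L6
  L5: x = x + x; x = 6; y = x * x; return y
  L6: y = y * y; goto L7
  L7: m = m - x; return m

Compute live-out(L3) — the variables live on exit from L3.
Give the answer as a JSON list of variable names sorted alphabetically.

Per-block:
  L0: {m,t,x,y} / ∅
  L1: {m,x} / {m,x}
  L2: {x} / {m,x}
  L3: {x} / {t,x}
  L4: {m} / ∅
  L5: {x,y} / {x}
  L6: {y} / {y}
  L7: {m} / {m,x}

Liveness:
  live L0: ∅→{m,t,x,y}
  live L1: {m,x,y}→{m,x,y}
  live L2: {m,x}→∅
  live L3: {m,t,x,y}→{m,x,y}
  live L4: {x,y}→{m,x,y}
  live L5: {x}→∅
  live L6: {m,x,y}→{m,x}
  live L7: {m,x}→∅

live-out(L3) = ["m", "x", "y"]

Answer: ["m", "x", "y"]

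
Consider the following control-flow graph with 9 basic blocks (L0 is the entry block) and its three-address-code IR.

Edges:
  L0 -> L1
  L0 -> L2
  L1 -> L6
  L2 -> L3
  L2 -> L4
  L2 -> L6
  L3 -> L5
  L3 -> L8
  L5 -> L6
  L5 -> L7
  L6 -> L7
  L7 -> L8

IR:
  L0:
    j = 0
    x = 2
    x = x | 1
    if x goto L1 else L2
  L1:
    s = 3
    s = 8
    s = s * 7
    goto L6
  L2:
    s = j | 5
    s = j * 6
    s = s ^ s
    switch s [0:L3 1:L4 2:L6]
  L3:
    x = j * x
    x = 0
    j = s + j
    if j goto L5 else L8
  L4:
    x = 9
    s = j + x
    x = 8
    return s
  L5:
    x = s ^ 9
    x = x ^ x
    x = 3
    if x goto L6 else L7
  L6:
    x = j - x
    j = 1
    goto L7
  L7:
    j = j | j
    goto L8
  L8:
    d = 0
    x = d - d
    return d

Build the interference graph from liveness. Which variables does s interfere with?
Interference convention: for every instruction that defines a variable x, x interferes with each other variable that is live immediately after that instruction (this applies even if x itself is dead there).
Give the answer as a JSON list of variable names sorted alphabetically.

Per-block:
  L0: def={j,x} ue=∅
  L1: def={s} ue=∅
  L2: def={s} ue={j}
  L3: def={j,x} ue={j,s,x}
  L4: def={s,x} ue={j}
  L5: def={x} ue={s}
  L6: def={j,x} ue={j,x}
  L7: def={j} ue={j}
  L8: def={d,x} ue=∅

Backward fixpoint:
  live L0: ∅→{j,x}
  live L1: {j,x}→{j,x}
  live L2: {j,x}→{j,s,x}
  live L3: {j,s,x}→{j,s}
  live L4: {j}→∅
  live L5: {j,s}→{j,x}
  live L6: {j,x}→{j}
  live L7: {j}→∅
  live L8: ∅→∅

Interference:
  d: {x}
  j: {s,x}
  s: {j,x}
  x: {d,j,s}

N(s) = ["j", "x"]

Answer: ["j", "x"]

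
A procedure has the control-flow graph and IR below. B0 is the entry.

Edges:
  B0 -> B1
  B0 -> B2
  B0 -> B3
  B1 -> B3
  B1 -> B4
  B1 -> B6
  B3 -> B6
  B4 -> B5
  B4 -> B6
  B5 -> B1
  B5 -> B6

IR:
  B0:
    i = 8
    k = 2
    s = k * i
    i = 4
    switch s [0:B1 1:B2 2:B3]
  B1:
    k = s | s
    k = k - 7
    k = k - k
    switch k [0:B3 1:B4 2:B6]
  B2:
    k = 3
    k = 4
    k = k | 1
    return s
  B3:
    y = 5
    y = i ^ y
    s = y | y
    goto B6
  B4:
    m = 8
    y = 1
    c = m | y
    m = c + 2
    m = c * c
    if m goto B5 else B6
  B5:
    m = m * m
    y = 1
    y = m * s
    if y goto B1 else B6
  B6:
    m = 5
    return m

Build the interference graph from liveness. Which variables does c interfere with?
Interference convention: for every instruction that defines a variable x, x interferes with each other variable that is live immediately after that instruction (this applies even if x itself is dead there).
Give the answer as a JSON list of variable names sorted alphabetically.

Answer: ["i", "m", "s"]

Working:
def/use:
  B0: def={i,k,s} ue=∅
  B1: def={k} ue={s}
  B2: def={k} ue={s}
  B3: def={s,y} ue={i}
  B4: def={c,m,y} ue=∅
  B5: def={m,y} ue={m,s}
  B6: def={m} ue=∅

Backward fixpoint:
  B0: in=∅ out={i,s}
  B1: in={i,s} out={i,s}
  B2: in={s} out=∅
  B3: in={i} out=∅
  B4: in={i,s} out={i,m,s}
  B5: in={i,m,s} out={i,s}
  B6: in=∅ out=∅

Interfere edges:
  c: {i,m,s}
  i: {c,k,m,s,y}
  k: {i,s}
  m: {c,i,s,y}
  s: {c,i,k,m,y}
  y: {i,m,s}

N(c) = ["i", "m", "s"]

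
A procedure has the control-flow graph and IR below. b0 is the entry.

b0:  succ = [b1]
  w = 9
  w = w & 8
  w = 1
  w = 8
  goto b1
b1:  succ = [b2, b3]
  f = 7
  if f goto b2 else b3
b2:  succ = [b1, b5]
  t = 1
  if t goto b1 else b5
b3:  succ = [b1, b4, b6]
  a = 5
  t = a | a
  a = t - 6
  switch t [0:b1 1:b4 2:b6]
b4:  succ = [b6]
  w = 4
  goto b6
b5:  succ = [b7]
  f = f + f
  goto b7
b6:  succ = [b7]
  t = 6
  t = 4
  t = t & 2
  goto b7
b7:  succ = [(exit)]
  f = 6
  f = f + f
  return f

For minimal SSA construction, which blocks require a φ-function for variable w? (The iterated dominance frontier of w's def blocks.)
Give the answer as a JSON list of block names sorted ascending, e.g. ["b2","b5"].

Answer: ["b6", "b7"]

Analysis:
idom tree: b1←b0 b2←b1 b3←b1 b4←b3 b5←b2 b6←b3 b7←b1
Join-block Dom:
  b1: preds {b0,b2,b3}: {b0} ∩ {b0,b1,b2} ∩ {b0,b1,b3} = {b0}; idom=b0
  b6: preds {b3,b4}: {b0,b1,b3} ∩ {b0,b1,b3,b4} = {b0,b1,b3}; idom=b3
  b7: preds {b5,b6}: {b0,b1,b2,b5} ∩ {b0,b1,b3,b6} = {b0,b1}; idom=b1

DF derivation:
  b1←b0: walk · to b0
  b1←b2: walk b2→b1 to b0
  b1←b3: walk b3→b1 to b0
  b6←b3: walk · to b3
  b6←b4: walk b4 to b3
  b7←b5: walk b5→b2 to b1
  b7←b6: walk b6→b3 to b1
  DF(b0)=∅
  DF(b1)={b1}
  DF(b2)={b1,b7}
  DF(b3)={b1,b7}
  DF(b4)={b6}
  DF(b5)={b7}
  DF(b6)={b7}
  DF(b7)=∅

φ for w: defs {b0,b4}
  DF⁺ = {b6,b7}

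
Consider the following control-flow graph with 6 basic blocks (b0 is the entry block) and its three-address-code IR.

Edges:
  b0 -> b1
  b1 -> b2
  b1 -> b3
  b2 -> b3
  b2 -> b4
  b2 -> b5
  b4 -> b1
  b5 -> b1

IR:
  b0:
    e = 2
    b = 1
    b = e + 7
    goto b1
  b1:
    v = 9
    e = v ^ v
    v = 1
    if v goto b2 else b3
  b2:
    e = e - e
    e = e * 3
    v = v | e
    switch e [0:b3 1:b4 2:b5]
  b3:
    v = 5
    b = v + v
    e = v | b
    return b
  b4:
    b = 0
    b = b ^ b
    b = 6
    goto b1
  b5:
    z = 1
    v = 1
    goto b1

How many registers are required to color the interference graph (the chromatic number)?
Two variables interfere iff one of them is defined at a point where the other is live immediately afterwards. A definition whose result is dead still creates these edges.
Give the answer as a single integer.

Per-block:
  b0: def={b,e} ue=∅
  b1: def={e,v} ue=∅
  b2: def={e,v} ue={e,v}
  b3: def={b,e,v} ue=∅
  b4: def={b} ue=∅
  b5: def={v,z} ue=∅

Backward fixpoint:
  b0: in=∅ out=∅
  b1: in=∅ out={e,v}
  b2: in={e,v} out=∅
  b3: in=∅ out=∅
  b4: in=∅ out=∅
  b5: in=∅ out=∅

Interfere edges:
  b↔{e,v}
  e↔{b,v}
  v↔{b,e}
  z↔∅

Colouring:
  {b,e,v} pairwise interfere (3-clique) ⇒ χ ≥ 3
  assign b→R0 e→R1 v→R2 z→R0 — no edge inside a register ⇒ χ ≤ 3
  χ = 3

Answer: 3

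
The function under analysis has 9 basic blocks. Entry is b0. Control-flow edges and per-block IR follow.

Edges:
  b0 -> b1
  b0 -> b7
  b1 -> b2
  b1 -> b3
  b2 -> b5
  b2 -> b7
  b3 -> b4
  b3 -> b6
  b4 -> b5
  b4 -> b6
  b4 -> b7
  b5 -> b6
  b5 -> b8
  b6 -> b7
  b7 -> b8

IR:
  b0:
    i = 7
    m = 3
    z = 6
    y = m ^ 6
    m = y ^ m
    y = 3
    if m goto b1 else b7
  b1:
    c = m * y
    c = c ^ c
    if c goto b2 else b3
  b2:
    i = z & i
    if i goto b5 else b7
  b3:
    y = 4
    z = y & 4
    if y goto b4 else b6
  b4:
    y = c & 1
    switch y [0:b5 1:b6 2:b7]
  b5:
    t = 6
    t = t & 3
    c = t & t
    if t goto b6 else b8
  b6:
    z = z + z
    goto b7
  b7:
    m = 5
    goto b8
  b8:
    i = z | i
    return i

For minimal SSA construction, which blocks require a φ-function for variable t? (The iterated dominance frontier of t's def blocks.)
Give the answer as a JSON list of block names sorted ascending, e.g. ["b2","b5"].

Answer: ["b6", "b7", "b8"]

Analysis:
idom tree: b1←b0 b2←b1 b3←b1 b4←b3 b5←b1 b6←b1 b7←b0 b8←b0
Dom∩ at merges:
  b5: preds {b2,b4}: {b0,b1,b2} ∩ {b0,b1,b3,b4} = {b0,b1}; idom=b1
  b6: preds {b3,b4,b5}: {b0,b1,b3} ∩ {b0,b1,b3,b4} ∩ {b0,b1,b5} = {b0,b1}; idom=b1
  b7: preds {b0,b2,b4,b6}: {b0} ∩ {b0,b1,b2} ∩ {b0,b1,b3,b4} ∩ {b0,b1,b6} = {b0}; idom=b0
  b8: preds {b5,b7}: {b0,b1,b5} ∩ {b0,b7} = {b0}; idom=b0

Frontier:
  join b5 pred b2: b2 stop@b1
  join b5 pred b4: b4→b3 stop@b1
  join b6 pred b3: b3 stop@b1
  join b6 pred b4: b4→b3 stop@b1
  join b6 pred b5: b5 stop@b1
  join b7 pred b0: · stop@b0
  join b7 pred b2: b2→b1 stop@b0
  join b7 pred b4: b4→b3→b1 stop@b0
  join b7 pred b6: b6→b1 stop@b0
  join b8 pred b5: b5→b1 stop@b0
  join b8 pred b7: b7 stop@b0
  b0 → ∅
  b1 → {b7,b8}
  b2 → {b5,b7}
  b3 → {b5,b6,b7}
  b4 → {b5,b6,b7}
  b5 → {b6,b8}
  b6 → {b7}
  b7 → {b8}
  b8 → ∅

φ for t: defs {b5}
  DF⁺ = {b6,b7,b8}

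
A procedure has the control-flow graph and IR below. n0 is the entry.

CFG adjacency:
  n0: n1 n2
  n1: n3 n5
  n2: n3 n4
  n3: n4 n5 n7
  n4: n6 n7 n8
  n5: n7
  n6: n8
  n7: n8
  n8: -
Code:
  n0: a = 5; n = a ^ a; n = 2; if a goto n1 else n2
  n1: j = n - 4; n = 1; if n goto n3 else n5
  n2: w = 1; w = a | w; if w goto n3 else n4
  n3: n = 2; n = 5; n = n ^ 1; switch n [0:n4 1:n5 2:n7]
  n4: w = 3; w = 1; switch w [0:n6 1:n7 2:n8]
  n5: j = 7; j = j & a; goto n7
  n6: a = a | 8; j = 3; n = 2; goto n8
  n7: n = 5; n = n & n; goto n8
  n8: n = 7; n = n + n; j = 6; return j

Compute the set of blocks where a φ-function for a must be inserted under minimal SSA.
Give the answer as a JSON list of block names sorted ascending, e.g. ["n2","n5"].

idom tree: n1←n0 n2←n0 n3←n0 n4←n0 n5←n0 n6←n4 n7←n0 n8←n0
Dom at joins:
  n3: preds {n1,n2}: {n0,n1} ∩ {n0,n2} = {n0}; idom=n0
  n4: preds {n2,n3}: {n0,n2} ∩ {n0,n3} = {n0}; idom=n0
  n5: preds {n1,n3}: {n0,n1} ∩ {n0,n3} = {n0}; idom=n0
  n7: preds {n3,n4,n5}: {n0,n3} ∩ {n0,n4} ∩ {n0,n5} = {n0}; idom=n0
  n8: preds {n4,n6,n7}: {n0,n4} ∩ {n0,n4,n6} ∩ {n0,n7} = {n0}; idom=n0

DF derivation:
  n3←n1: walk n1 to n0
  n3←n2: walk n2 to n0
  n4←n2: walk n2 to n0
  n4←n3: walk n3 to n0
  n5←n1: walk n1 to n0
  n5←n3: walk n3 to n0
  n7←n3: walk n3 to n0
  n7←n4: walk n4 to n0
  n7←n5: walk n5 to n0
  n8←n4: walk n4 to n0
  n8←n6: walk n6→n4 to n0
  n8←n7: walk n7 to n0
  n0 → ∅
  n1 → {n3,n5}
  n2 → {n3,n4}
  n3 → {n4,n5,n7}
  n4 → {n7,n8}
  n5 → {n7}
  n6 → {n8}
  n7 → {n8}
  n8 → ∅

φ for a: defs {n0,n6}
  DF⁺ = {n8}

Answer: ["n8"]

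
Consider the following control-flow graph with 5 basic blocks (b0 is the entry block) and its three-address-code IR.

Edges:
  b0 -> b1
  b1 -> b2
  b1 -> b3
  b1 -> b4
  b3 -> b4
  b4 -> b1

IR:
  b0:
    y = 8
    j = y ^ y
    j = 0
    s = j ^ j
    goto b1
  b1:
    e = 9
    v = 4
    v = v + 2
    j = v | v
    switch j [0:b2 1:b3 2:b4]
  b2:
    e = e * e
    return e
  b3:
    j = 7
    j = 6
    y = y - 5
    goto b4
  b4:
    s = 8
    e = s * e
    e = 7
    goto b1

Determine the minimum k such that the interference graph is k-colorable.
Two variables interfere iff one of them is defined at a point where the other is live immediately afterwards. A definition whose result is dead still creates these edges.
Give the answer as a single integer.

def/use:
  b0: {j,s,y} / ∅
  b1: {e,j,v} / ∅
  b2: {e} / {e}
  b3: {j,y} / {y}
  b4: {e,s} / {e}

Backward fixpoint:
  live b0: ∅→{y}
  live b1: {y}→{e,y}
  live b2: {e}→∅
  live b3: {e,y}→{e,y}
  live b4: {e,y}→{y}

Conflict graph:
  e↔{j,s,v,y}
  j↔{e,y}
  s↔{e,y}
  v↔{e,y}
  y↔{e,j,s,v}

Chromatic number:
  {e,j,y} pairwise interfere (3-clique) ⇒ χ ≥ 3
  3-colouring: r0={e}  r1={y}  r2={j,s,v}
  χ = 3

Answer: 3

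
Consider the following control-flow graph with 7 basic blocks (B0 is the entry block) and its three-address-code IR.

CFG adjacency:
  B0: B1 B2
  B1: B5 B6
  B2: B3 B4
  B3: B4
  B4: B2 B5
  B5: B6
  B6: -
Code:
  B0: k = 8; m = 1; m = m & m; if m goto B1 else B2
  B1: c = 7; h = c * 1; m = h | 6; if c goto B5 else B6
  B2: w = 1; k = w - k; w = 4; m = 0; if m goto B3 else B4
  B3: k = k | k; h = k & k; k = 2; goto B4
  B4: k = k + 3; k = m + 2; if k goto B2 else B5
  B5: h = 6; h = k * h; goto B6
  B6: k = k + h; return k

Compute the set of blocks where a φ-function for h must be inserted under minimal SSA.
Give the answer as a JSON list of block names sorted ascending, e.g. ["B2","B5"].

Answer: ["B2", "B4", "B5", "B6"]

Analysis:
idom tree: B1←B0 B2←B0 B3←B2 B4←B2 B5←B0 B6←B0
Join-block Dom:
  B2: preds {B0,B4}: {B0} ∩ {B0,B2,B4} = {B0}; idom=B0
  B4: preds {B2,B3}: {B0,B2} ∩ {B0,B2,B3} = {B0,B2}; idom=B2
  B5: preds {B1,B4}: {B0,B1} ∩ {B0,B2,B4} = {B0}; idom=B0
  B6: preds {B1,B5}: {B0,B1} ∩ {B0,B5} = {B0}; idom=B0

DF walk-up:
  join B2 pred B0: · stop@B0
  join B2 pred B4: B4→B2 stop@B0
  join B4 pred B2: · stop@B2
  join B4 pred B3: B3 stop@B2
  join B5 pred B1: B1 stop@B0
  join B5 pred B4: B4→B2 stop@B0
  join B6 pred B1: B1 stop@B0
  join B6 pred B5: B5 stop@B0
  B0: DF=∅
  B1: DF={B5,B6}
  B2: DF={B2,B5}
  B3: DF={B4}
  B4: DF={B2,B5}
  B5: DF={B6}
  B6: DF=∅

φ for h: defs {B1,B3,B5}
  DF⁺ = {B2,B4,B5,B6}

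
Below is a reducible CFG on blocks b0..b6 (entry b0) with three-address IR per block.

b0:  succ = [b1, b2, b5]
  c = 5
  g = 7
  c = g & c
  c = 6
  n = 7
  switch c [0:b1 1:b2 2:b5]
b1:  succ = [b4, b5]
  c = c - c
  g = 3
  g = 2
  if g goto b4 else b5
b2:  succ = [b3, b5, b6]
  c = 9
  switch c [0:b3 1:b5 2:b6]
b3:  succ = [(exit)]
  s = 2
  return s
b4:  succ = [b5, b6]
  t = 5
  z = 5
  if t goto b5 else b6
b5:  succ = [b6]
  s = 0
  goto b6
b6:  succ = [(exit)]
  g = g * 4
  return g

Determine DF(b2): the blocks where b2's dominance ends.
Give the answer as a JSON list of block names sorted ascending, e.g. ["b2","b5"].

Answer: ["b5", "b6"]

Analysis:
idom tree: b1←b0 b2←b0 b3←b2 b4←b1 b5←b0 b6←b0
Dom at joins:
  b5: preds {b0,b1,b2,b4}: {b0} ∩ {b0,b1} ∩ {b0,b2} ∩ {b0,b1,b4} = {b0}; idom=b0
  b6: preds {b2,b4,b5}: {b0,b2} ∩ {b0,b1,b4} ∩ {b0,b5} = {b0}; idom=b0

DF walk-up:
  b5←b0: walk · to b0
  b5←b1: walk b1 to b0
  b5←b2: walk b2 to b0
  b5←b4: walk b4→b1 to b0
  b6←b2: walk b2 to b0
  b6←b4: walk b4→b1 to b0
  b6←b5: walk b5 to b0
  DF(b0)=∅
  DF(b1)={b5,b6}
  DF(b2)={b5,b6}
  DF(b3)=∅
  DF(b4)={b5,b6}
  DF(b5)={b6}
  DF(b6)=∅

DF(b2) = ["b5", "b6"]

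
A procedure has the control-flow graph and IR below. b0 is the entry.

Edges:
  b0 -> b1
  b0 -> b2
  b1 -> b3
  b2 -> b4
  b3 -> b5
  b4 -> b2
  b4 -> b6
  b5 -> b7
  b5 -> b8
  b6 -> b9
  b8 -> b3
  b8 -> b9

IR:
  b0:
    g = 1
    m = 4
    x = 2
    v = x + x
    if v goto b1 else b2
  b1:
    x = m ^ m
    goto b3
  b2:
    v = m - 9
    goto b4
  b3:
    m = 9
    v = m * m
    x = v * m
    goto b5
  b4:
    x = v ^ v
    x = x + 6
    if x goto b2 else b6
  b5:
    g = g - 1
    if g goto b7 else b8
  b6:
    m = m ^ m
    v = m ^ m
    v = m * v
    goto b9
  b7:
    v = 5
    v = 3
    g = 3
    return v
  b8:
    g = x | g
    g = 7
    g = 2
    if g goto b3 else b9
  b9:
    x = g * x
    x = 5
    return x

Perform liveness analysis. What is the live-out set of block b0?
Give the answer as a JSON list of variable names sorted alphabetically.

Per-block:
  b0 def {g,m,v,x} use ∅
  b1 def {x} use {m}
  b2 def {v} use {m}
  b3 def {m,v,x} use ∅
  b4 def {x} use {v}
  b5 def {g} use {g}
  b6 def {m,v} use {m}
  b7 def {g,v} use ∅
  b8 def {g} use {g,x}
  b9 def {x} use {g,x}

Live sets:
  b0: in=∅ out={g,m}
  b1: in={g,m} out={g}
  b2: in={g,m} out={g,m,v}
  b3: in={g} out={g,x}
  b4: in={g,m,v} out={g,m,x}
  b5: in={g,x} out={g,x}
  b6: in={g,m,x} out={g,x}
  b7: in=∅ out=∅
  b8: in={g,x} out={g,x}
  b9: in={g,x} out=∅

live-out(b0) = ["g", "m"]

Answer: ["g", "m"]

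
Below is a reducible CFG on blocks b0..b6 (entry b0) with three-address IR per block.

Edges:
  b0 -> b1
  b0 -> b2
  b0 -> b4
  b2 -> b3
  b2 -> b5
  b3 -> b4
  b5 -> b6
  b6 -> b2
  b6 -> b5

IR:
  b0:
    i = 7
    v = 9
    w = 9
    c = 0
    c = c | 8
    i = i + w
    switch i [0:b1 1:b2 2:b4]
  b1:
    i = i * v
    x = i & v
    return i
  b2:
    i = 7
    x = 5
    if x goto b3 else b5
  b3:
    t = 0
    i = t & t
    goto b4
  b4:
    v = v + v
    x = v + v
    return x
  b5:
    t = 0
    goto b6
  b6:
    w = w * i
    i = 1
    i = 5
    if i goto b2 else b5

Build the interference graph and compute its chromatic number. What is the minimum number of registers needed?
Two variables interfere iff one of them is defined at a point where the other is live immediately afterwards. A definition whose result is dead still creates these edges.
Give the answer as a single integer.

Answer: 4

Working:
def/use:
  b0 def {c,i,v,w} use ∅
  b1 def {i,x} use {i,v}
  b2 def {i,x} use ∅
  b3 def {i,t} use ∅
  b4 def {v,x} use {v}
  b5 def {t} use ∅
  b6 def {i,w} use {i,w}

Live sets:
  b0: in=∅ out={i,v,w}
  b1: in={i,v} out=∅
  b2: in={v,w} out={i,v,w}
  b3: in={v} out={v}
  b4: in={v} out=∅
  b5: in={i,v,w} out={i,v,w}
  b6: in={i,v,w} out={i,v,w}

Interference:
  c: {i,v,w}
  i: {c,t,v,w,x}
  t: {i,v,w}
  v: {c,i,t,w,x}
  w: {c,i,t,v,x}
  x: {i,v,w}

Registers:
  clique {c,i,v,w} ⇒ need ≥ 4
  assign c→R3 i→R0 t→R3 v→R1 w→R2 x→R3 — no edge inside a register ⇒ χ ≤ 4
  χ = 4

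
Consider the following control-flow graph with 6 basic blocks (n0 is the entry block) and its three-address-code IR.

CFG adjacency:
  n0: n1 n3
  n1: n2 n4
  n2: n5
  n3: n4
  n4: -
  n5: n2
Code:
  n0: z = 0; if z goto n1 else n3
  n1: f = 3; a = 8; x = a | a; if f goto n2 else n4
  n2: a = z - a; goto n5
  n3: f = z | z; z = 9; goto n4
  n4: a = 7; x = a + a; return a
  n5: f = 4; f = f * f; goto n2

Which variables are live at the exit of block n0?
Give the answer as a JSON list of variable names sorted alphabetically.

Answer: ["z"]

Working:
Block summaries:
  n0 def {z} use ∅
  n1 def {a,f,x} use ∅
  n2 def {a} use {a,z}
  n3 def {f,z} use {z}
  n4 def {a,x} use ∅
  n5 def {f} use ∅

Backward fixpoint:
  live n0: ∅→{z}
  live n1: {z}→{a,z}
  live n2: {a,z}→{a,z}
  live n3: {z}→∅
  live n4: ∅→∅
  live n5: {a,z}→{a,z}

live-out(n0) = ["z"]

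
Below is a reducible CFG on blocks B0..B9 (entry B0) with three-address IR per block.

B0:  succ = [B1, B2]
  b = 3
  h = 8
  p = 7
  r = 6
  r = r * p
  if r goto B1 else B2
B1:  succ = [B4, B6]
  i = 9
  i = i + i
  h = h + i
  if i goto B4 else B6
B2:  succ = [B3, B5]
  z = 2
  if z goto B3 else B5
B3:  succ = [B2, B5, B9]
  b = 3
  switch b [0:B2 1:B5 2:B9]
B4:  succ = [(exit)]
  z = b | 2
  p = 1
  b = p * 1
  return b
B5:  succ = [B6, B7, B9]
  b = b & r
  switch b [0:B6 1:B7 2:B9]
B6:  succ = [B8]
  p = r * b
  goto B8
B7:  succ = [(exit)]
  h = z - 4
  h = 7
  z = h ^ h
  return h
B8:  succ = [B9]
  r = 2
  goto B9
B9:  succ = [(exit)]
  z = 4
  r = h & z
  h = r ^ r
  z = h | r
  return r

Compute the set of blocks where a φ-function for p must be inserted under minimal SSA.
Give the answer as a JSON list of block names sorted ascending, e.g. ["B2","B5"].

idom tree: B1←B0 B2←B0 B3←B2 B4←B1 B5←B2 B6←B0 B7←B5 B8←B6 B9←B0
Join-block Dom:
  B2: preds {B0,B3}: {B0} ∩ {B0,B2,B3} = {B0}; idom=B0
  B5: preds {B2,B3}: {B0,B2} ∩ {B0,B2,B3} = {B0,B2}; idom=B2
  B6: preds {B1,B5}: {B0,B1} ∩ {B0,B2,B5} = {B0}; idom=B0
  B9: preds {B3,B5,B8}: {B0,B2,B3} ∩ {B0,B2,B5} ∩ {B0,B6,B8} = {B0}; idom=B0

DF walk-up:
  join B2 pred B0: · stop@B0
  join B2 pred B3: B3→B2 stop@B0
  join B5 pred B2: · stop@B2
  join B5 pred B3: B3 stop@B2
  join B6 pred B1: B1 stop@B0
  join B6 pred B5: B5→B2 stop@B0
  join B9 pred B3: B3→B2 stop@B0
  join B9 pred B5: B5→B2 stop@B0
  join B9 pred B8: B8→B6 stop@B0
  B0: DF=∅
  B1: DF={B6}
  B2: DF={B2,B6,B9}
  B3: DF={B2,B5,B9}
  B4: DF=∅
  B5: DF={B6,B9}
  B6: DF={B9}
  B7: DF=∅
  B8: DF={B9}
  B9: DF=∅

φ for p: defs {B0,B4,B6}
  DF⁺ = {B9}

Answer: ["B9"]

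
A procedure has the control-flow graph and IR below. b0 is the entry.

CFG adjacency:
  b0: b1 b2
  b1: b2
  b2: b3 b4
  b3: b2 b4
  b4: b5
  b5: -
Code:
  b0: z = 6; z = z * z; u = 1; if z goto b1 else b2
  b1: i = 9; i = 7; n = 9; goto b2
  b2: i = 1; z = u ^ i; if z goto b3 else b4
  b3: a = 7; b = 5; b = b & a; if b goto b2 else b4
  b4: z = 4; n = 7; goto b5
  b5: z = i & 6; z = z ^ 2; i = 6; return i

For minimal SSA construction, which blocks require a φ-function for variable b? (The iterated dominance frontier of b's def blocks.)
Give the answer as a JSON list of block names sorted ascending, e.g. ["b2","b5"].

idom tree: b1←b0 b2←b0 b3←b2 b4←b2 b5←b4
Join-block Dom:
  b2: preds {b0,b1,b3}: {b0} ∩ {b0,b1} ∩ {b0,b2,b3} = {b0}; idom=b0
  b4: preds {b2,b3}: {b0,b2} ∩ {b0,b2,b3} = {b0,b2}; idom=b2

Frontier:
  join b2 pred b0: · stop@b0
  join b2 pred b1: b1 stop@b0
  join b2 pred b3: b3→b2 stop@b0
  join b4 pred b2: · stop@b2
  join b4 pred b3: b3 stop@b2
  b0: DF=∅
  b1: DF={b2}
  b2: DF={b2}
  b3: DF={b2,b4}
  b4: DF=∅
  b5: DF=∅

φ for b: defs {b3}
  DF⁺ = {b2,b4}

Answer: ["b2", "b4"]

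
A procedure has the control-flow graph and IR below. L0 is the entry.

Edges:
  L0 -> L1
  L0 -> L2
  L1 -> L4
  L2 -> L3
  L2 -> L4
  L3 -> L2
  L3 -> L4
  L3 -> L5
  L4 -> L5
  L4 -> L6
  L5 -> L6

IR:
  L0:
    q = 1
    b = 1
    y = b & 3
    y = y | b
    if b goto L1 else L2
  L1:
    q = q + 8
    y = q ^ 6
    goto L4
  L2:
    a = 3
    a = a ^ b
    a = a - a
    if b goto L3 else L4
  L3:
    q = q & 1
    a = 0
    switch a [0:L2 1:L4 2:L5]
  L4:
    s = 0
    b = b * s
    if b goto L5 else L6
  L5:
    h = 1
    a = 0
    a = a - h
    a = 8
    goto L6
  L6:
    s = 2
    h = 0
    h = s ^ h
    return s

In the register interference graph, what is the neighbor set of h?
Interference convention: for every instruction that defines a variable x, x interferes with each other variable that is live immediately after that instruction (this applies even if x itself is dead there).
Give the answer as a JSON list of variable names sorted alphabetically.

def/use:
  L0: def={b,q,y} ue=∅
  L1: def={q,y} ue={q}
  L2: def={a} ue={b}
  L3: def={a,q} ue={q}
  L4: def={b,s} ue={b}
  L5: def={a,h} ue=∅
  L6: def={h,s} ue=∅

Backward fixpoint:
  L0: in=∅ out={b,q}
  L1: in={b,q} out={b}
  L2: in={b,q} out={b,q}
  L3: in={b,q} out={b,q}
  L4: in={b} out=∅
  L5: in=∅ out=∅
  L6: in=∅ out=∅

Interference:
  a: {b,h,q}
  b: {a,q,s,y}
  h: {a,s}
  q: {a,b,y}
  s: {b,h}
  y: {b,q}

N(h) = ["a", "s"]

Answer: ["a", "s"]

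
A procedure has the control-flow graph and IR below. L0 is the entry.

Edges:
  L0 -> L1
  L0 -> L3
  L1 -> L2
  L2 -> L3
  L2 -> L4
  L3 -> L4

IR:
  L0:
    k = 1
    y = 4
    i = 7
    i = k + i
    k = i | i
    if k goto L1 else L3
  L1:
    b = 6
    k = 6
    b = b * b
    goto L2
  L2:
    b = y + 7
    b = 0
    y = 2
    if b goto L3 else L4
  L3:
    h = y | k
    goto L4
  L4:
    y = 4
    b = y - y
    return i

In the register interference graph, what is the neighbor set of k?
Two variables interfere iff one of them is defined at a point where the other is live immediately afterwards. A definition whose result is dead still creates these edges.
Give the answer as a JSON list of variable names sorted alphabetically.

Block summaries:
  L0: {i,k,y} / ∅
  L1: {b,k} / ∅
  L2: {b,y} / {y}
  L3: {h} / {k,y}
  L4: {b,y} / {i}

Live sets:
  live L0: ∅→{i,k,y}
  live L1: {i,y}→{i,k,y}
  live L2: {i,k,y}→{i,k,y}
  live L3: {i,k,y}→{i}
  live L4: {i}→∅

Conflict graph:
  b: {i,k,y}
  h: {i}
  i: {b,h,k,y}
  k: {b,i,y}
  y: {b,i,k}

N(k) = ["b", "i", "y"]

Answer: ["b", "i", "y"]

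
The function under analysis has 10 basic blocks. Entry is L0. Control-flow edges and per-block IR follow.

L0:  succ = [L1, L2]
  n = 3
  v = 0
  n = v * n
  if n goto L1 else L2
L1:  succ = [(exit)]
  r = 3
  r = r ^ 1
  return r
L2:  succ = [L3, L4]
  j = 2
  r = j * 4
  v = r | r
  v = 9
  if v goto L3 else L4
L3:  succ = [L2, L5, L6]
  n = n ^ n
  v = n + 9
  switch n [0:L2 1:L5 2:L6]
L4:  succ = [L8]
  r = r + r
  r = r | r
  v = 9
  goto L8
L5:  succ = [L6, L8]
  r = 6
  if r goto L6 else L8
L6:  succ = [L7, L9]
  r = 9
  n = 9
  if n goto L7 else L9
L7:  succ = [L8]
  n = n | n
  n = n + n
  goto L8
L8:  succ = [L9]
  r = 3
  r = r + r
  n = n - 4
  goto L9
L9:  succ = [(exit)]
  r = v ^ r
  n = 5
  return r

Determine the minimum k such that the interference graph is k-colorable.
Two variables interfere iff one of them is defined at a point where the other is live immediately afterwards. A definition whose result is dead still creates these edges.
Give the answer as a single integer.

Answer: 3

Derivation:
Block summaries:
  L0: {n,v} / ∅
  L1: {r} / ∅
  L2: {j,r,v} / ∅
  L3: {n,v} / {n}
  L4: {r,v} / {r}
  L5: {r} / ∅
  L6: {n,r} / ∅
  L7: {n} / {n}
  L8: {n,r} / {n}
  L9: {n,r} / {r,v}

Backward fixpoint:
  L0 li=∅ lo={n}
  L1 li=∅ lo=∅
  L2 li={n} lo={n,r}
  L3 li={n} lo={n,v}
  L4 li={n,r} lo={n,v}
  L5 li={n,v} lo={n,v}
  L6 li={v} lo={n,r,v}
  L7 li={n,v} lo={n,v}
  L8 li={n,v} lo={r,v}
  L9 li={r,v} lo=∅

Conflict graph:
  j↔{n}
  n↔{j,r,v}
  r↔{n,v}
  v↔{n,r}

Registers:
  clique {n,r,v} ⇒ need ≥ 3
  assign j→c1 n→c0 r→c1 v→c2 — no edge inside a register ⇒ χ ≤ 3
  χ = 3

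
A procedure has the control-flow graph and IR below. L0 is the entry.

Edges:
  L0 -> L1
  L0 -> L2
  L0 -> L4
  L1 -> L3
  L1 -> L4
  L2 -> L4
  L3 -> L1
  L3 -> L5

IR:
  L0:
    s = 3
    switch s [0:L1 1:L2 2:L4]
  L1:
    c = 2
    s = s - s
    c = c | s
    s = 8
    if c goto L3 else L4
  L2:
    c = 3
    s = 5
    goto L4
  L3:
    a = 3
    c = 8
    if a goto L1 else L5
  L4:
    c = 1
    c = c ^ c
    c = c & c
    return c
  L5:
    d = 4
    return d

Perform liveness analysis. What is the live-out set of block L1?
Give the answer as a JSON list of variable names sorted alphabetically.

def/use:
  L0: def={s} ue=∅
  L1: def={c,s} ue={s}
  L2: def={c,s} ue=∅
  L3: def={a,c} ue=∅
  L4: def={c} ue=∅
  L5: def={d} ue=∅

Backward fixpoint:
  L0 li=∅ lo={s}
  L1 li={s} lo={s}
  L2 li=∅ lo=∅
  L3 li={s} lo={s}
  L4 li=∅ lo=∅
  L5 li=∅ lo=∅

live-out(L1) = ["s"]

Answer: ["s"]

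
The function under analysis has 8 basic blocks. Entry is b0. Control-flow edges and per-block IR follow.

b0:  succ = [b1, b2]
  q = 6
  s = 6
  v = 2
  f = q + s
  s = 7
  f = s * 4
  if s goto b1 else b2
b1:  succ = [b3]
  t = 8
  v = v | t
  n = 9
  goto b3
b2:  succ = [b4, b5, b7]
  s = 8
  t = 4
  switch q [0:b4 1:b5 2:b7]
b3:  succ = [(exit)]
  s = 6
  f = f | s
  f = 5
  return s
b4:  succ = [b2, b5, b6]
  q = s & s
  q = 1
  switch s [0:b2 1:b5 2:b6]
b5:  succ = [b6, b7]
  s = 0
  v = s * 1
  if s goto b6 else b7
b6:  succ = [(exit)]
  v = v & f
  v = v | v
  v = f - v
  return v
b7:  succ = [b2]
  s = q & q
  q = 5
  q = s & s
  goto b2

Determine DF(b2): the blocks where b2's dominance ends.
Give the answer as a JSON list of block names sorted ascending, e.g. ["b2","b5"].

Answer: ["b2"]

Analysis:
idom tree: b1←b0 b2←b0 b3←b1 b4←b2 b5←b2 b6←b2 b7←b2
Join-block Dom:
  b2: preds {b0,b4,b7}: {b0} ∩ {b0,b2,b4} ∩ {b0,b2,b7} = {b0}; idom=b0
  b5: preds {b2,b4}: {b0,b2} ∩ {b0,b2,b4} = {b0,b2}; idom=b2
  b6: preds {b4,b5}: {b0,b2,b4} ∩ {b0,b2,b5} = {b0,b2}; idom=b2
  b7: preds {b2,b5}: {b0,b2} ∩ {b0,b2,b5} = {b0,b2}; idom=b2

DF derivation:
  b2←b0: walk · to b0
  b2←b4: walk b4→b2 to b0
  b2←b7: walk b7→b2 to b0
  b5←b2: walk · to b2
  b5←b4: walk b4 to b2
  b6←b4: walk b4 to b2
  b6←b5: walk b5 to b2
  b7←b2: walk · to b2
  b7←b5: walk b5 to b2
  b0 → ∅
  b1 → ∅
  b2 → {b2}
  b3 → ∅
  b4 → {b2,b5,b6}
  b5 → {b6,b7}
  b6 → ∅
  b7 → {b2}

DF(b2) = ["b2"]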